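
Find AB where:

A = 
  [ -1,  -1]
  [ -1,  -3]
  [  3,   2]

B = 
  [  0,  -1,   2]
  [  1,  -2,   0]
AB = 
  [ -1,   3,  -2]
  [ -3,   7,  -2]
  [  2,  -7,   6]

A is 3×2 and B is 2×3, so AB is 3×3. Each entry is (row of A)·(column of B):
AB[1,1] = (-1)(0) + (-1)(1) = -1
AB[1,2] = (-1)(-1) + (-1)(-2) = 3
AB[1,3] = (-1)(2) + (-1)(0) = -2
AB[2,1] = (-1)(0) + (-3)(1) = -3
AB[2,2] = (-1)(-1) + (-3)(-2) = 7
AB[2,3] = (-1)(2) + (-3)(0) = -2
AB[3,1] = (3)(0) + (2)(1) = 2
AB[3,2] = (3)(-1) + (2)(-2) = -7
AB[3,3] = (3)(2) + (2)(0) = 6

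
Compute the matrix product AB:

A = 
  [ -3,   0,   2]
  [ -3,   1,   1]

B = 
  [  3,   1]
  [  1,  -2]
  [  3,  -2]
AB = 
  [ -3,  -7]
  [ -5,  -7]

A is 2×3 and B is 3×2, so AB is 2×2. Each entry is (row of A)·(column of B):
AB[1,1] = (-3)(3) + (0)(1) + (2)(3) = -3
AB[1,2] = (-3)(1) + (0)(-2) + (2)(-2) = -7
AB[2,1] = (-3)(3) + (1)(1) + (1)(3) = -5
AB[2,2] = (-3)(1) + (1)(-2) + (1)(-2) = -7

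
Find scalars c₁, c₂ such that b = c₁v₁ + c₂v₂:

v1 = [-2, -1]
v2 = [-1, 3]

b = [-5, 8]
c1 = 1, c2 = 3

b = 1·v1 + 3·v2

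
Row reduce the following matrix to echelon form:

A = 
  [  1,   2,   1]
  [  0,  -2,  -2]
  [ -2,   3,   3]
Row operations:
R3 → R3 + (2)·R1
R3 → R3 + (7/2)·R2

Resulting echelon form:
REF = 
  [  1,   2,   1]
  [  0,  -2,  -2]
  [  0,   0,  -2]

Rank = 3 (number of non-zero pivot rows).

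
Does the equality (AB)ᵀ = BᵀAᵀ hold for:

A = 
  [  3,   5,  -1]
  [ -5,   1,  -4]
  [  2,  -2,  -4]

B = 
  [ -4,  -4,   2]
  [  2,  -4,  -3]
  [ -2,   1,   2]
Yes

(AB)ᵀ = 
  [  0,  30,  -4]
  [-33,  12,  -4]
  [-11, -21,   2]

BᵀAᵀ = 
  [  0,  30,  -4]
  [-33,  12,  -4]
  [-11, -21,   2]

Both sides are equal — this is the standard identity (AB)ᵀ = BᵀAᵀ, which holds for all A, B.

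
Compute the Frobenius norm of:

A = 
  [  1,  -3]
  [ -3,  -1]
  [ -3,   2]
||A||_F = 5.745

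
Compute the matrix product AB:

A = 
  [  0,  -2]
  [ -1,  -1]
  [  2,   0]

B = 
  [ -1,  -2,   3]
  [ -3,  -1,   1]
A is 3×2 and B is 2×3, so AB is 3×3. Each entry is (row of A)·(column of B):
AB[1,1] = (0)(-1) + (-2)(-3) = 6
AB[1,2] = (0)(-2) + (-2)(-1) = 2
AB[1,3] = (0)(3) + (-2)(1) = -2
AB[2,1] = (-1)(-1) + (-1)(-3) = 4
AB[2,2] = (-1)(-2) + (-1)(-1) = 3
AB[2,3] = (-1)(3) + (-1)(1) = -4
AB[3,1] = (2)(-1) + (0)(-3) = -2
AB[3,2] = (2)(-2) + (0)(-1) = -4
AB[3,3] = (2)(3) + (0)(1) = 6

AB = 
  [  6,   2,  -2]
  [  4,   3,  -4]
  [ -2,  -4,   6]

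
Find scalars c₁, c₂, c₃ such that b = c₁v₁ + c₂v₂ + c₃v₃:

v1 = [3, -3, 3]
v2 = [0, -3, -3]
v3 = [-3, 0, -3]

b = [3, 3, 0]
c1 = -2, c2 = 1, c3 = -3

b = -2·v1 + 1·v2 + -3·v3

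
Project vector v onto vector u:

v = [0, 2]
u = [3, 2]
v·u = (0)(3) + (2)(2) = 4
u·u = (3)² + (2)² = 13
proj_u(v) = (v·u / u·u) × u = (4/13) × u

proj_u(v) = [12/13, 8/13]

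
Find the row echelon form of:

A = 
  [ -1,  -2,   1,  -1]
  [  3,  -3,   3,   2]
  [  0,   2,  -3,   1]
Row operations:
R2 → R2 + (3)·R1
R3 → R3 + (2/9)·R2

Resulting echelon form:
REF = 
  [  -1,   -2,    1,   -1]
  [   0,   -9,    6,   -1]
  [   0,    0, -5/3,  7/9]

Rank = 3 (number of non-zero pivot rows).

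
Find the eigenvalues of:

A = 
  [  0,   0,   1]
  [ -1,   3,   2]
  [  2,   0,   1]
Characteristic polynomial: det(λI - A) = λ³ - 4λ² + λ + 6
Testing integer divisors of the constant term: p(-1) = 0, so (λ + 1) is a factor:
p(λ) = (λ + 1)(λ² - 5λ + 6)
λ² - 5λ + 6 = (λ - 2)(λ - 3)

λ = -1, 3, 2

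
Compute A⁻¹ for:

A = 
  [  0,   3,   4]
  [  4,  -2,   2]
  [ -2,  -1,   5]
det(A) = (0)·((-2)(5) - (2)(-1)) - (3)·((4)(5) - (2)(-2)) + (4)·((4)(-1) - (-2)(-2))
  = (0)(-8) - (3)(24) + (4)(-8)
  = -104
det(A) = -104 ≠ 0, so A is invertible.

Cofactors Cᵢⱼ = (-1)ⁱ⁺ʲ·Mᵢⱼ:
C = 
  [ -8, -24,  -8]
  [-19,   8,  -6]
  [ 14,  16, -12]

adj(A) = Cᵀ:
adj(A) = 
  [ -8, -19,  14]
  [-24,   8,  16]
  [ -8,  -6, -12]

A⁻¹ = (-1/104) · adj(A):
A⁻¹ = 
  [  1/13, 19/104,  -7/52]
  [  3/13,  -1/13,  -2/13]
  [  1/13,   3/52,   3/26]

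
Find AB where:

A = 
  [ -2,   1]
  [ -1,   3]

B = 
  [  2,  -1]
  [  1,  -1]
A is 2×2 and B is 2×2, so AB is 2×2. Each entry is (row of A)·(column of B):
AB[1,1] = (-2)(2) + (1)(1) = -3
AB[1,2] = (-2)(-1) + (1)(-1) = 1
AB[2,1] = (-1)(2) + (3)(1) = 1
AB[2,2] = (-1)(-1) + (3)(-1) = -2

AB = 
  [ -3,   1]
  [  1,  -2]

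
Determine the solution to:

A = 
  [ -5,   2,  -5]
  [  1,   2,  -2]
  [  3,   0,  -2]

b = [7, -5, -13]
x = [-3, 1, 2]

Row reduce the augmented matrix [A|b]:
R2 → R2 + (1/5)·R1
R3 → R3 + (3/5)·R1
R3 → R3 - (1/2)·R2
REF = 
  [   -5,     2,    -5,     7]
  [    0,  12/5,    -3, -18/5]
  [    0,     0,  -7/2,    -7]

Back-substitution:
x₃ = (-7) / (-7/2) = 2
x₂ = (-18/5 - (-3)(2)) / (12/5) = 1
x₁ = (7 - (2)(1) - (-5)(2)) / (-5) = -3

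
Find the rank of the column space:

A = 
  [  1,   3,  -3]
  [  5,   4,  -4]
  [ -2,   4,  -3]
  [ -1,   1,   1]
Row reduce:
R2 → R2 - (5)·R1
R3 → R3 + (2)·R1
R4 → R4 + (1)·R1
R3 → R3 + (10/11)·R2
R4 → R4 + (4/11)·R2
R4 → R4 - (2)·R3
REF = 
  [  1,   3,  -3]
  [  0, -11,  11]
  [  0,   0,   1]
  [  0,   0,   0]
Pivot columns: 1, 2, 3 → 3 pivots.
dim(Col(A)) = number of pivot columns = 3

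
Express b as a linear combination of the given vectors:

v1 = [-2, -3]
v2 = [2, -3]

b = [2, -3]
c1 = 0, c2 = 1

b = 0·v1 + 1·v2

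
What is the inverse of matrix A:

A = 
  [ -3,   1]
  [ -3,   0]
det(A) = (-3)(0) - (1)(-3) = 3
For a 2×2 matrix, A⁻¹ = (1/det(A)) · [[d, -b], [-c, a]]
    = (1/3) · [[0, -1], [3, -3]]

A⁻¹ = 
  [   0, -1/3]
  [   1,   -1]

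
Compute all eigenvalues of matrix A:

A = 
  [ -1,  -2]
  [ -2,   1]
λ = √5, -√5  (≈ 2.236, -2.236)

tr(A) = 0, det(A) = -5
Characteristic polynomial: λ² - tr(A)λ + det(A) = λ² - 5
λ² - 5 = 0  ⇒  λ = (0 ± √((0)² - 4·(-5)))/2 = (0 ± √(20))/2
  = √5,  -√5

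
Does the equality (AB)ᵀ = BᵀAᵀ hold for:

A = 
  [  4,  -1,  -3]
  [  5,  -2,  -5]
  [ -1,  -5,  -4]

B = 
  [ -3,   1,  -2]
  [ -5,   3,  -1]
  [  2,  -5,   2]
Yes

(AB)ᵀ = 
  [-13, -15,  20]
  [ 16,  24,   4]
  [-13, -18,  -1]

BᵀAᵀ = 
  [-13, -15,  20]
  [ 16,  24,   4]
  [-13, -18,  -1]

Both sides are equal — this is the standard identity (AB)ᵀ = BᵀAᵀ, which holds for all A, B.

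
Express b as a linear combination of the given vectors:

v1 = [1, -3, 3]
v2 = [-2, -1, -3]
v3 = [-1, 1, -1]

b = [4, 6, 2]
c1 = -2, c2 = -2, c3 = -2

b = -2·v1 + -2·v2 + -2·v3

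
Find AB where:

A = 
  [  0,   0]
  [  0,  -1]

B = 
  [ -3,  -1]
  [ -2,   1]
A is 2×2 and B is 2×2, so AB is 2×2. Each entry is (row of A)·(column of B):
AB[1,1] = (0)(-3) + (0)(-2) = 0
AB[1,2] = (0)(-1) + (0)(1) = 0
AB[2,1] = (0)(-3) + (-1)(-2) = 2
AB[2,2] = (0)(-1) + (-1)(1) = -1

AB = 
  [  0,   0]
  [  2,  -1]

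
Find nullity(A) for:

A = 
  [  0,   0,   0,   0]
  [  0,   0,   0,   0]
nullity(A) = 4

Row reduce:
(no row operations needed)
REF = 
  [  0,   0,   0,   0]
  [  0,   0,   0,   0]
Pivot columns: none → 0 pivots.
rank(A) = 0, so nullity(A) = 4 - 0 = 4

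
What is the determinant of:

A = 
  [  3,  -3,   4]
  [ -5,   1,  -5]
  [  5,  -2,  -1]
77

Cofactor expansion along row 1:
det(A) = (3)·((1)(-1) - (-5)(-2)) - (-3)·((-5)(-1) - (-5)(5)) + (4)·((-5)(-2) - (1)(5))
  = (3)(-11) - (-3)(30) + (4)(5)
  = 77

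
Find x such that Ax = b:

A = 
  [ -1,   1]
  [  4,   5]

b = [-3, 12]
x = [3, 0]

Row reduce the augmented matrix [A|b]:
R2 → R2 + (4)·R1
REF = 
  [ -1,   1,  -3]
  [  0,   9,   0]

Back-substitution:
x₂ = 0 / 9 = 0
x₁ = (-3 - (1)(0)) / (-1) = 3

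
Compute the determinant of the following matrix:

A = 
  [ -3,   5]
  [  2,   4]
-22

For a 2×2 matrix, det = ad - bc = (-3)(4) - (5)(2) = -22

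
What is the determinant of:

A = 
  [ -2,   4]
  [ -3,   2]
For a 2×2 matrix, det = ad - bc = (-2)(2) - (4)(-3) = 8

det(A) = 8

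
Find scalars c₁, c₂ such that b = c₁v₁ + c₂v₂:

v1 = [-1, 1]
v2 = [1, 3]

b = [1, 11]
c1 = 2, c2 = 3

b = 2·v1 + 3·v2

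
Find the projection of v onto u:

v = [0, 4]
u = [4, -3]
proj_u(v) = [-48/25, 36/25]

v·u = (0)(4) + (4)(-3) = -12
u·u = (4)² + (-3)² = 25
proj_u(v) = (v·u / u·u) × u = (-12/25) × u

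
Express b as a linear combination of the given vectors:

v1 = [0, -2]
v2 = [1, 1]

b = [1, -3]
c1 = 2, c2 = 1

b = 2·v1 + 1·v2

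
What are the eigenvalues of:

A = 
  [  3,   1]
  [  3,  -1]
λ = 1 + √7, 1 - √7  (≈ 3.646, -1.646)

tr(A) = 2, det(A) = -6
Characteristic polynomial: λ² - tr(A)λ + det(A) = λ² - 2λ - 6
λ² - 2λ - 6 = 0  ⇒  λ = (2 ± √((-2)² - 4·(-6)))/2 = (2 ± √(28))/2
  = 1 + √7,  1 - √7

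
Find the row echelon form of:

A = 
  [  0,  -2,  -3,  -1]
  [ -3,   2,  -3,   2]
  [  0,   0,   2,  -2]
Row operations:
Swap R1 ↔ R2

Resulting echelon form:
REF = 
  [ -3,   2,  -3,   2]
  [  0,  -2,  -3,  -1]
  [  0,   0,   2,  -2]

Rank = 3 (number of non-zero pivot rows).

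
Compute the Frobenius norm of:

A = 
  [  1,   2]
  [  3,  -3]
||A||_F = 4.796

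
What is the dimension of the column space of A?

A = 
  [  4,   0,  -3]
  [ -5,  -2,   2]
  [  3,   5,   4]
dim(Col(A)) = 3

Row reduce:
R2 → R2 + (5/4)·R1
R3 → R3 - (3/4)·R1
R3 → R3 + (5/2)·R2
REF = 
  [   4,    0,   -3]
  [   0,   -2, -7/4]
  [   0,    0, 15/8]
Pivot columns: 1, 2, 3 → 3 pivots.
dim(Col(A)) = number of pivot columns = 3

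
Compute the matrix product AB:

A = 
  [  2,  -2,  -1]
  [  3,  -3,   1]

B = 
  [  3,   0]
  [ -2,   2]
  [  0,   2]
AB = 
  [ 10,  -6]
  [ 15,  -4]

A is 2×3 and B is 3×2, so AB is 2×2. Each entry is (row of A)·(column of B):
AB[1,1] = (2)(3) + (-2)(-2) + (-1)(0) = 10
AB[1,2] = (2)(0) + (-2)(2) + (-1)(2) = -6
AB[2,1] = (3)(3) + (-3)(-2) + (1)(0) = 15
AB[2,2] = (3)(0) + (-3)(2) + (1)(2) = -4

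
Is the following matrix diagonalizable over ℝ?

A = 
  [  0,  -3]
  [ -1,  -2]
Yes

tr(A) = -2, det(A) = -3
Characteristic polynomial: λ² - tr(A)λ + det(A) = λ² + 2λ - 3
λ² + 2λ - 3 = (λ + 3)(λ - 1)
Eigenvalues: 1, -3
λ=-3: alg. mult. = 1, geom. mult. = 2 - rank(A - (-3)I) = 2 - 1 = 1
λ=1: alg. mult. = 1, geom. mult. = 2 - rank(A - (1)I) = 2 - 1 = 1
Sum of geometric multiplicities equals n, so A has n independent eigenvectors.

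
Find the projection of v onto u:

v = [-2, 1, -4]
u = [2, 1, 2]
v·u = (-2)(2) + (1)(1) + (-4)(2) = -11
u·u = (2)² + (1)² + (2)² = 9
proj_u(v) = (v·u / u·u) × u = (-11/9) × u

proj_u(v) = [-22/9, -11/9, -22/9]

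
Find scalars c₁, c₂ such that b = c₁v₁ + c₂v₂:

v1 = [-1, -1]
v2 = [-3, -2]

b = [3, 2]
c1 = 0, c2 = -1

b = 0·v1 + -1·v2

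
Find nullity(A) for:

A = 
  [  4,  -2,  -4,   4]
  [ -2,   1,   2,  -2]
nullity(A) = 3

Row reduce:
R2 → R2 + (1/2)·R1
REF = 
  [  4,  -2,  -4,   4]
  [  0,   0,   0,   0]
Pivot columns: 1 → 1 pivot.
rank(A) = 1, so nullity(A) = 4 - 1 = 3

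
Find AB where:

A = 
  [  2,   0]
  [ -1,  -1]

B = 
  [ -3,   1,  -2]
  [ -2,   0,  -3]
AB = 
  [ -6,   2,  -4]
  [  5,  -1,   5]

A is 2×2 and B is 2×3, so AB is 2×3. Each entry is (row of A)·(column of B):
AB[1,1] = (2)(-3) + (0)(-2) = -6
AB[1,2] = (2)(1) + (0)(0) = 2
AB[1,3] = (2)(-2) + (0)(-3) = -4
AB[2,1] = (-1)(-3) + (-1)(-2) = 5
AB[2,2] = (-1)(1) + (-1)(0) = -1
AB[2,3] = (-1)(-2) + (-1)(-3) = 5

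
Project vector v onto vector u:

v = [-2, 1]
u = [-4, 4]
v·u = (-2)(-4) + (1)(4) = 12
u·u = (-4)² + (4)² = 32
proj_u(v) = (v·u / u·u) × u = (12/32) × u = (3/8) × u

proj_u(v) = [-3/2, 3/2]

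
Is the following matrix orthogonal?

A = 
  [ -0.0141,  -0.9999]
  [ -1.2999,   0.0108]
No

AᵀA = 
  [  1.6899,   0.0001]
  [  0.0001,   0.9999]
≠ I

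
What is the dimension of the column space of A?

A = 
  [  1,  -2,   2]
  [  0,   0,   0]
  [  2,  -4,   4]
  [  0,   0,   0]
Row reduce:
R3 → R3 - (2)·R1
REF = 
  [  1,  -2,   2]
  [  0,   0,   0]
  [  0,   0,   0]
  [  0,   0,   0]
Pivot columns: 1 → 1 pivot.
dim(Col(A)) = number of pivot columns = 1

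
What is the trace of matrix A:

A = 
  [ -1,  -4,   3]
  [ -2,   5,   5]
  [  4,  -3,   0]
4

tr(A) = -1 + 5 + 0 = 4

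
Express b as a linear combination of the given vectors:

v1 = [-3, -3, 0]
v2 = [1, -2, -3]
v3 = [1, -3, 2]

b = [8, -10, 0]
c1 = -1, c2 = 2, c3 = 3

b = -1·v1 + 2·v2 + 3·v3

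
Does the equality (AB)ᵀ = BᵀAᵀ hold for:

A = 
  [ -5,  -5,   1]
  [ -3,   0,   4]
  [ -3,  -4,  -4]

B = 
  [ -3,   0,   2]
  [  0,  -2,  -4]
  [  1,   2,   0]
Yes

(AB)ᵀ = 
  [ 16,  13,   5]
  [ 12,   8,   0]
  [ 10,  -6,  10]

BᵀAᵀ = 
  [ 16,  13,   5]
  [ 12,   8,   0]
  [ 10,  -6,  10]

Both sides are equal — this is the standard identity (AB)ᵀ = BᵀAᵀ, which holds for all A, B.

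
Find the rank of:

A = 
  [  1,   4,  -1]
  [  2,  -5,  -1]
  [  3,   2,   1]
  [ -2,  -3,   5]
Row reduce:
R2 → R2 - (2)·R1
R3 → R3 - (3)·R1
R4 → R4 + (2)·R1
R3 → R3 - (10/13)·R2
R4 → R4 + (5/13)·R2
R4 → R4 - (22/21)·R3
REF = 
  [    1,     4,    -1]
  [    0,   -13,     1]
  [    0,     0, 42/13]
  [    0,     0,     0]
Pivot columns: 1, 2, 3 → 3 pivots.

rank(A) = 3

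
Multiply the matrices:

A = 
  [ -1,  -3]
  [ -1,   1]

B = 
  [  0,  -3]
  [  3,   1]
A is 2×2 and B is 2×2, so AB is 2×2. Each entry is (row of A)·(column of B):
AB[1,1] = (-1)(0) + (-3)(3) = -9
AB[1,2] = (-1)(-3) + (-3)(1) = 0
AB[2,1] = (-1)(0) + (1)(3) = 3
AB[2,2] = (-1)(-3) + (1)(1) = 4

AB = 
  [ -9,   0]
  [  3,   4]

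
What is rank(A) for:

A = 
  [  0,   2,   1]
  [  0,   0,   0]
Row reduce:
(no row operations needed)
REF = 
  [  0,   2,   1]
  [  0,   0,   0]
Pivot columns: 2 → 1 pivot.

rank(A) = 1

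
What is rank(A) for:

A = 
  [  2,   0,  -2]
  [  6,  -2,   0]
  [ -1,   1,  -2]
rank(A) = 2

Row reduce:
R2 → R2 - (3)·R1
R3 → R3 + (1/2)·R1
R3 → R3 + (1/2)·R2
REF = 
  [  2,   0,  -2]
  [  0,  -2,   6]
  [  0,   0,   0]
Pivot columns: 1, 2 → 2 pivots.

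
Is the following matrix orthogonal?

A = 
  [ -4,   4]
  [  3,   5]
No

AᵀA = 
  [ 25,  -1]
  [ -1,  41]
≠ I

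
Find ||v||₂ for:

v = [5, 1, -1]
5.196

||v||₂ = √((5)² + (1)² + (-1)²) = √27 = 5.196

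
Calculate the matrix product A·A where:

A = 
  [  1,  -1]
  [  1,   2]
A² = A·A:
A²[1,1] = (1)(1) + (-1)(1) = 0
A²[1,2] = (1)(-1) + (-1)(2) = -3
A²[2,1] = (1)(1) + (2)(1) = 3
A²[2,2] = (1)(-1) + (2)(2) = 3
A² = 
  [  0,  -3]
  [  3,   3]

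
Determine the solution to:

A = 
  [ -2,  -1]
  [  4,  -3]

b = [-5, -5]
x = [1, 3]

Row reduce the augmented matrix [A|b]:
R2 → R2 + (2)·R1
REF = 
  [ -2,  -1,  -5]
  [  0,  -5, -15]

Back-substitution:
x₂ = (-15) / (-5) = 3
x₁ = (-5 - (-1)(3)) / (-2) = 1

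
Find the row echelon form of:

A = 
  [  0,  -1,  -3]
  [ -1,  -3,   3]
Row operations:
Swap R1 ↔ R2

Resulting echelon form:
REF = 
  [ -1,  -3,   3]
  [  0,  -1,  -3]

Rank = 2 (number of non-zero pivot rows).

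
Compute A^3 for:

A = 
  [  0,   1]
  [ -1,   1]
A² = A·A:
A²[1,1] = (0)(0) + (1)(-1) = -1
A²[1,2] = (0)(1) + (1)(1) = 1
A²[2,1] = (-1)(0) + (1)(-1) = -1
A²[2,2] = (-1)(1) + (1)(1) = 0
A² = 
  [ -1,   1]
  [ -1,   0]

A^3 = A^2·A:
A^3[1,1] = (-1)(0) + (1)(-1) = -1
A^3[1,2] = (-1)(1) + (1)(1) = 0
A^3[2,1] = (-1)(0) + (0)(-1) = 0
A^3[2,2] = (-1)(1) + (0)(1) = -1
A^3 = 
  [ -1,   0]
  [  0,  -1]

Therefore
A^3 = 
  [ -1,   0]
  [  0,  -1]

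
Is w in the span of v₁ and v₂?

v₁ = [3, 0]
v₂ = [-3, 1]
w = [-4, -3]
Yes

Form the augmented matrix and row-reduce:
[v₁|v₂|w] = 
  [  3,  -3,  -4]
  [  0,   1,  -3]
(already in echelon form — no row operations needed)

No row of the form [0 0 | nonzero], so the system is consistent. Back-substitution gives c₁ = -13/3, c₂ = -3: w = (-13/3)·v₁ + (-3)·v₂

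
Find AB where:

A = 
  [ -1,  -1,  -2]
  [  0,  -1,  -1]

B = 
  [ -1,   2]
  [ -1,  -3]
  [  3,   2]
AB = 
  [ -4,  -3]
  [ -2,   1]

A is 2×3 and B is 3×2, so AB is 2×2. Each entry is (row of A)·(column of B):
AB[1,1] = (-1)(-1) + (-1)(-1) + (-2)(3) = -4
AB[1,2] = (-1)(2) + (-1)(-3) + (-2)(2) = -3
AB[2,1] = (0)(-1) + (-1)(-1) + (-1)(3) = -2
AB[2,2] = (0)(2) + (-1)(-3) + (-1)(2) = 1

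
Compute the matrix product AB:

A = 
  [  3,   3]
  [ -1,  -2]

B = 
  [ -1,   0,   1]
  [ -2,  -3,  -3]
A is 2×2 and B is 2×3, so AB is 2×3. Each entry is (row of A)·(column of B):
AB[1,1] = (3)(-1) + (3)(-2) = -9
AB[1,2] = (3)(0) + (3)(-3) = -9
AB[1,3] = (3)(1) + (3)(-3) = -6
AB[2,1] = (-1)(-1) + (-2)(-2) = 5
AB[2,2] = (-1)(0) + (-2)(-3) = 6
AB[2,3] = (-1)(1) + (-2)(-3) = 5

AB = 
  [ -9,  -9,  -6]
  [  5,   6,   5]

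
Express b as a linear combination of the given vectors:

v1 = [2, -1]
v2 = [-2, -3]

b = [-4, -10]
c1 = 1, c2 = 3

b = 1·v1 + 3·v2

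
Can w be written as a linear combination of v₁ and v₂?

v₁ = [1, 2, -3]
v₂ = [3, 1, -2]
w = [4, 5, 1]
No

Form the augmented matrix and row-reduce:
[v₁|v₂|w] = 
  [  1,   3,   4]
  [  2,   1,   5]
  [ -3,  -2,   1]
R2 → R2 - (2)·R1
R3 → R3 + (3)·R1
R3 → R3 + (7/5)·R2
REF = 
  [   1,    3,    4]
  [   0,   -5,   -3]
  [   0,    0, 44/5]

Row 3 reads [0 0 | 44/5], i.e. 0 = 44/5, so the system is inconsistent and w ∉ span{v₁, v₂}.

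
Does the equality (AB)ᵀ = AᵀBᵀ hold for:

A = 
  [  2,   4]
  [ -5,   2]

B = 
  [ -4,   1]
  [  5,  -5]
No

(AB)ᵀ = 
  [ 12,  30]
  [-18, -15]

AᵀBᵀ = 
  [-13,  35]
  [-14,  10]

The two matrices differ, so (AB)ᵀ ≠ AᵀBᵀ in general. The correct identity is (AB)ᵀ = BᵀAᵀ.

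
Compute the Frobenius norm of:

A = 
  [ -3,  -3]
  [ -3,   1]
||A||_F = 5.292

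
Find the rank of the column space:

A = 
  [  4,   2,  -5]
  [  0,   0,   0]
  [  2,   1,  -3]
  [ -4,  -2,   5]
dim(Col(A)) = 2

Row reduce:
R3 → R3 - (1/2)·R1
R4 → R4 + (1)·R1
Swap R2 ↔ R3
REF = 
  [   4,    2,   -5]
  [   0,    0, -1/2]
  [   0,    0,    0]
  [   0,    0,    0]
Pivot columns: 1, 3 → 2 pivots.
dim(Col(A)) = number of pivot columns = 2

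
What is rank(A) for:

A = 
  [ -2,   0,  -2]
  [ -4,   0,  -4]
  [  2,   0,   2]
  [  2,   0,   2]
Row reduce:
R2 → R2 - (2)·R1
R3 → R3 + (1)·R1
R4 → R4 + (1)·R1
REF = 
  [ -2,   0,  -2]
  [  0,   0,   0]
  [  0,   0,   0]
  [  0,   0,   0]
Pivot columns: 1 → 1 pivot.

rank(A) = 1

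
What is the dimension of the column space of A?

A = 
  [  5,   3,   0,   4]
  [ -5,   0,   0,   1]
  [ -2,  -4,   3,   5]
Row reduce:
R2 → R2 + (1)·R1
R3 → R3 + (2/5)·R1
R3 → R3 + (14/15)·R2
REF = 
  [     5,      3,      0,      4]
  [     0,      3,      0,      5]
  [     0,      0,      3, 169/15]
Pivot columns: 1, 2, 3 → 3 pivots.
dim(Col(A)) = number of pivot columns = 3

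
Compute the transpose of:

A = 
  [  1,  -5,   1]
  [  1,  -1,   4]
Aᵀ = 
  [  1,   1]
  [ -5,  -1]
  [  1,   4]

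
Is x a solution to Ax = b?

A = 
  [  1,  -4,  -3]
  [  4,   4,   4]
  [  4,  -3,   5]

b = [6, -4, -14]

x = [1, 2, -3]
No

Ax = [2, 0, -17] ≠ b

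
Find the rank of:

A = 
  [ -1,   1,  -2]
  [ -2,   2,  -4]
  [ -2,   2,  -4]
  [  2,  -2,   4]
Row reduce:
R2 → R2 - (2)·R1
R3 → R3 - (2)·R1
R4 → R4 + (2)·R1
REF = 
  [ -1,   1,  -2]
  [  0,   0,   0]
  [  0,   0,   0]
  [  0,   0,   0]
Pivot columns: 1 → 1 pivot.

rank(A) = 1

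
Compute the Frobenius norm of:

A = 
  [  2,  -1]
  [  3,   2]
||A||_F = 4.243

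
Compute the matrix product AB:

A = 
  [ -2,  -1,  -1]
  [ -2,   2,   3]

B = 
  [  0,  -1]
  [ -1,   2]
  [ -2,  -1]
A is 2×3 and B is 3×2, so AB is 2×2. Each entry is (row of A)·(column of B):
AB[1,1] = (-2)(0) + (-1)(-1) + (-1)(-2) = 3
AB[1,2] = (-2)(-1) + (-1)(2) + (-1)(-1) = 1
AB[2,1] = (-2)(0) + (2)(-1) + (3)(-2) = -8
AB[2,2] = (-2)(-1) + (2)(2) + (3)(-1) = 3

AB = 
  [  3,   1]
  [ -8,   3]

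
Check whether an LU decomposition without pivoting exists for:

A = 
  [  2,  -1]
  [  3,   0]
Yes.
A[1,1] = 2 ≠ 0, so Gaussian elimination proceeds without a row swap: multiplier ℓ₂₁ = (3)/(2) = 3/2, and U[2,2] = 0 - (3/2)(-1) = 3/2.
L = 
  [  1,   0]
  [3/2,   1]
U = 
  [  2,  -1]
  [  0, 3/2]
Check row 2 of LU: [(3/2)(2), (3/2)(-1) + (3/2)] = [3, 0] = row 2 of A ✓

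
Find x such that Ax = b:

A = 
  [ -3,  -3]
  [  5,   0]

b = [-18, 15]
Row reduce the augmented matrix [A|b]:
R2 → R2 + (5/3)·R1
REF = 
  [ -3,  -3, -18]
  [  0,  -5, -15]

Back-substitution:
x₂ = (-15) / (-5) = 3
x₁ = (-18 - (-3)(3)) / (-3) = 3

x = [3, 3]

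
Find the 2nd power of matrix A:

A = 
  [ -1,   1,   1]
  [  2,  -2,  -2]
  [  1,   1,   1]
A² = A·A:
A²[1,1] = (-1)(-1) + (1)(2) + (1)(1) = 4
A²[1,2] = (-1)(1) + (1)(-2) + (1)(1) = -2
A²[1,3] = (-1)(1) + (1)(-2) + (1)(1) = -2
A²[2,1] = (2)(-1) + (-2)(2) + (-2)(1) = -8
A²[2,2] = (2)(1) + (-2)(-2) + (-2)(1) = 4
A²[2,3] = (2)(1) + (-2)(-2) + (-2)(1) = 4
A²[3,1] = (1)(-1) + (1)(2) + (1)(1) = 2
A²[3,2] = (1)(1) + (1)(-2) + (1)(1) = 0
A²[3,3] = (1)(1) + (1)(-2) + (1)(1) = 0
A² = 
  [  4,  -2,  -2]
  [ -8,   4,   4]
  [  2,   0,   0]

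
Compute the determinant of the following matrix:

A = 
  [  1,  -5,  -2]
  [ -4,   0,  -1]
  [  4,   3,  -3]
107

Cofactor expansion along row 1:
det(A) = (1)·((0)(-3) - (-1)(3)) - (-5)·((-4)(-3) - (-1)(4)) + (-2)·((-4)(3) - (0)(4))
  = (1)(3) - (-5)(16) + (-2)(-12)
  = 107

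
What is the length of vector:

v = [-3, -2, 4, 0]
5.385

||v||₂ = √((-3)² + (-2)² + (4)² + (0)²) = √29 = 5.385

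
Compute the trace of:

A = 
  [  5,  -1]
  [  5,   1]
6

tr(A) = 5 + 1 = 6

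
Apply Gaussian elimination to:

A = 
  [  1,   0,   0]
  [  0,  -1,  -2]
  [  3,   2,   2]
Row operations:
R3 → R3 - (3)·R1
R3 → R3 + (2)·R2

Resulting echelon form:
REF = 
  [  1,   0,   0]
  [  0,  -1,  -2]
  [  0,   0,  -2]

Rank = 3 (number of non-zero pivot rows).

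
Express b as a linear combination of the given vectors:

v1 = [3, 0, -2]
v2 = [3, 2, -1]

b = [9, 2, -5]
c1 = 2, c2 = 1

b = 2·v1 + 1·v2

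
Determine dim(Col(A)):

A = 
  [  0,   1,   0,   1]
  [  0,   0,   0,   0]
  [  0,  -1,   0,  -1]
Row reduce:
R3 → R3 + (1)·R1
REF = 
  [  0,   1,   0,   1]
  [  0,   0,   0,   0]
  [  0,   0,   0,   0]
Pivot columns: 2 → 1 pivot.
dim(Col(A)) = number of pivot columns = 1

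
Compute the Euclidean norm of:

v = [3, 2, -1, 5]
6.245

||v||₂ = √((3)² + (2)² + (-1)² + (5)²) = √39 = 6.245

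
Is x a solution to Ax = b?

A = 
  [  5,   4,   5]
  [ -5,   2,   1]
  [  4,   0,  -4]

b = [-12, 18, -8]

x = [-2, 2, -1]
No

Ax = [-7, 13, -4] ≠ b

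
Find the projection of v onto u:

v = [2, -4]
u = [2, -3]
proj_u(v) = [32/13, -48/13]

v·u = (2)(2) + (-4)(-3) = 16
u·u = (2)² + (-3)² = 13
proj_u(v) = (v·u / u·u) × u = (16/13) × u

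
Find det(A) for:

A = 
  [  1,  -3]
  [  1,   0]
For a 2×2 matrix, det = ad - bc = (1)(0) - (-3)(1) = 3

det(A) = 3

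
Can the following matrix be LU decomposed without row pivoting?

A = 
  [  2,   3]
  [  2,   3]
Yes.
A[1,1] = 2 ≠ 0, so Gaussian elimination proceeds without a row swap: multiplier ℓ₂₁ = (2)/(2) = 1, and U[2,2] = 3 - (1)(3) = 0.
L = 
  [  1,   0]
  [  1,   1]
U = 
  [  2,   3]
  [  0,   0]
Check row 2 of LU: [(1)(2), (1)(3) + 0] = [2, 3] = row 2 of A ✓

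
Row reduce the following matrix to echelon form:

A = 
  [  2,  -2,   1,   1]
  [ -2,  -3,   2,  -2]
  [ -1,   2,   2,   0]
Row operations:
R2 → R2 + (1)·R1
R3 → R3 + (1/2)·R1
R3 → R3 + (1/5)·R2

Resulting echelon form:
REF = 
  [    2,    -2,     1,     1]
  [    0,    -5,     3,    -1]
  [    0,     0, 31/10,  3/10]

Rank = 3 (number of non-zero pivot rows).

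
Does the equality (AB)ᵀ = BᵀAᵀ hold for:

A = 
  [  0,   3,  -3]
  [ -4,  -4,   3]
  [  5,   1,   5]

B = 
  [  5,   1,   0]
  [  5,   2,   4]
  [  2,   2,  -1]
Yes

(AB)ᵀ = 
  [  9, -34,  40]
  [  0,  -6,  17]
  [ 15, -19,  -1]

BᵀAᵀ = 
  [  9, -34,  40]
  [  0,  -6,  17]
  [ 15, -19,  -1]

Both sides are equal — this is the standard identity (AB)ᵀ = BᵀAᵀ, which holds for all A, B.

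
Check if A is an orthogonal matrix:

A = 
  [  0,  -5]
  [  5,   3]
No

AᵀA = 
  [ 25,  15]
  [ 15,  34]
≠ I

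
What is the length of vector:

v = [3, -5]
5.831

||v||₂ = √((3)² + (-5)²) = √34 = 5.831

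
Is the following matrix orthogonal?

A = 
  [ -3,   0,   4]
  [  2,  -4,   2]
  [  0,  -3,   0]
No

AᵀA = 
  [ 13,  -8,  -8]
  [ -8,  25,  -8]
  [ -8,  -8,  20]
≠ I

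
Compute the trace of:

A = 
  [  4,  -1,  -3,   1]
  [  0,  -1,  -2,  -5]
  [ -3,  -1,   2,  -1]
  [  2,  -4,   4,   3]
8

tr(A) = 4 + -1 + 2 + 3 = 8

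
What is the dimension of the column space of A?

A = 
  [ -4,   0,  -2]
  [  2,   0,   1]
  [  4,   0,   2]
Row reduce:
R2 → R2 + (1/2)·R1
R3 → R3 + (1)·R1
REF = 
  [ -4,   0,  -2]
  [  0,   0,   0]
  [  0,   0,   0]
Pivot columns: 1 → 1 pivot.
dim(Col(A)) = number of pivot columns = 1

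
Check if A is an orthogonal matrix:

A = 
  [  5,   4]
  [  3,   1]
No

AᵀA = 
  [ 34,  23]
  [ 23,  17]
≠ I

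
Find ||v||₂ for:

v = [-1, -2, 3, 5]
6.245

||v||₂ = √((-1)² + (-2)² + (3)² + (5)²) = √39 = 6.245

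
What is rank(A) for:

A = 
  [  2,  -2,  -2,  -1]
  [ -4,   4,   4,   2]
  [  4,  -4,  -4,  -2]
rank(A) = 1

Row reduce:
R2 → R2 + (2)·R1
R3 → R3 - (2)·R1
REF = 
  [  2,  -2,  -2,  -1]
  [  0,   0,   0,   0]
  [  0,   0,   0,   0]
Pivot columns: 1 → 1 pivot.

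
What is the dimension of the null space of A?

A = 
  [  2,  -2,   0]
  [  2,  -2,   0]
nullity(A) = 2

Row reduce:
R2 → R2 - (1)·R1
REF = 
  [  2,  -2,   0]
  [  0,   0,   0]
Pivot columns: 1 → 1 pivot.
rank(A) = 1, so nullity(A) = 3 - 1 = 2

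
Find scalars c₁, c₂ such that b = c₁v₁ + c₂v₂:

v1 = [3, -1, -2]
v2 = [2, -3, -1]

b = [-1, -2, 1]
c1 = -1, c2 = 1

b = -1·v1 + 1·v2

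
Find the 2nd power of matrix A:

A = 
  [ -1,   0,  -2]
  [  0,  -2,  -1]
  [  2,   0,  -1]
A² = A·A:
A²[1,1] = (-1)(-1) + (0)(0) + (-2)(2) = -3
A²[1,2] = (-1)(0) + (0)(-2) + (-2)(0) = 0
A²[1,3] = (-1)(-2) + (0)(-1) + (-2)(-1) = 4
A²[2,1] = (0)(-1) + (-2)(0) + (-1)(2) = -2
A²[2,2] = (0)(0) + (-2)(-2) + (-1)(0) = 4
A²[2,3] = (0)(-2) + (-2)(-1) + (-1)(-1) = 3
A²[3,1] = (2)(-1) + (0)(0) + (-1)(2) = -4
A²[3,2] = (2)(0) + (0)(-2) + (-1)(0) = 0
A²[3,3] = (2)(-2) + (0)(-1) + (-1)(-1) = -3
A² = 
  [ -3,   0,   4]
  [ -2,   4,   3]
  [ -4,   0,  -3]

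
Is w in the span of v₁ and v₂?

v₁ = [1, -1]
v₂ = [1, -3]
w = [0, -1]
Yes

Form the augmented matrix and row-reduce:
[v₁|v₂|w] = 
  [  1,   1,   0]
  [ -1,  -3,  -1]
R2 → R2 + (1)·R1
REF = 
  [  1,   1,   0]
  [  0,  -2,  -1]

No row of the form [0 0 | nonzero], so the system is consistent. Back-substitution gives c₁ = -1/2, c₂ = 1/2: w = (-1/2)·v₁ + (1/2)·v₂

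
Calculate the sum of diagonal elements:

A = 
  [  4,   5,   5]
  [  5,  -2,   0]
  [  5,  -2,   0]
2

tr(A) = 4 + -2 + 0 = 2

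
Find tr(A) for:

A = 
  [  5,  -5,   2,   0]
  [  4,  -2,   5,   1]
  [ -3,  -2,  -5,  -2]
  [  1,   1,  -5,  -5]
-7

tr(A) = 5 + -2 + -5 + -5 = -7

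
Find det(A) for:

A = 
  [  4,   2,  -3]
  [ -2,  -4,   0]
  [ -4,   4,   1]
60

Cofactor expansion along row 1:
det(A) = (4)·((-4)(1) - (0)(4)) - (2)·((-2)(1) - (0)(-4)) + (-3)·((-2)(4) - (-4)(-4))
  = (4)(-4) - (2)(-2) + (-3)(-24)
  = 60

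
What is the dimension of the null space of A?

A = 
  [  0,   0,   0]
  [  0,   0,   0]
nullity(A) = 3

Row reduce:
(no row operations needed)
REF = 
  [  0,   0,   0]
  [  0,   0,   0]
Pivot columns: none → 0 pivots.
rank(A) = 0, so nullity(A) = 3 - 0 = 3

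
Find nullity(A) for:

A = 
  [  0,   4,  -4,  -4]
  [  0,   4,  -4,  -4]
nullity(A) = 3

Row reduce:
R2 → R2 - (1)·R1
REF = 
  [  0,   4,  -4,  -4]
  [  0,   0,   0,   0]
Pivot columns: 2 → 1 pivot.
rank(A) = 1, so nullity(A) = 4 - 1 = 3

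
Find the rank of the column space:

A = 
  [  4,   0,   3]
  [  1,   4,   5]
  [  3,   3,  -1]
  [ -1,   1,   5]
Row reduce:
R2 → R2 - (1/4)·R1
R3 → R3 - (3/4)·R1
R4 → R4 + (1/4)·R1
R3 → R3 - (3/4)·R2
R4 → R4 - (1/4)·R2
R4 → R4 + (75/103)·R3
REF = 
  [      4,       0,       3]
  [      0,       4,    17/4]
  [      0,       0, -103/16]
  [      0,       0,       0]
Pivot columns: 1, 2, 3 → 3 pivots.
dim(Col(A)) = number of pivot columns = 3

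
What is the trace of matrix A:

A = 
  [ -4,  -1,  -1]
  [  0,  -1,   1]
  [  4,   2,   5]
0

tr(A) = -4 + -1 + 5 = 0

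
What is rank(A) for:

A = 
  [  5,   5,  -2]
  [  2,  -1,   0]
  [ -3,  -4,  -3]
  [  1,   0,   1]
Row reduce:
R2 → R2 - (2/5)·R1
R3 → R3 + (3/5)·R1
R4 → R4 - (1/5)·R1
R3 → R3 - (1/3)·R2
R4 → R4 - (1/3)·R2
R4 → R4 + (17/67)·R3
REF = 
  [     5,      5,     -2]
  [     0,     -3,    4/5]
  [     0,      0, -67/15]
  [     0,      0,      0]
Pivot columns: 1, 2, 3 → 3 pivots.

rank(A) = 3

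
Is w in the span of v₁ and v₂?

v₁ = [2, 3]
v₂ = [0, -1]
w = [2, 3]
Yes

Form the augmented matrix and row-reduce:
[v₁|v₂|w] = 
  [  2,   0,   2]
  [  3,  -1,   3]
R2 → R2 - (3/2)·R1
REF = 
  [  2,   0,   2]
  [  0,  -1,   0]

No row of the form [0 0 | nonzero], so the system is consistent. Back-substitution gives c₁ = 1, c₂ = 0: w = (1)·v₁ + (0)·v₂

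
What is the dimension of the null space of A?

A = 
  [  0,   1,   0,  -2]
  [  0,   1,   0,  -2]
nullity(A) = 3

Row reduce:
R2 → R2 - (1)·R1
REF = 
  [  0,   1,   0,  -2]
  [  0,   0,   0,   0]
Pivot columns: 2 → 1 pivot.
rank(A) = 1, so nullity(A) = 4 - 1 = 3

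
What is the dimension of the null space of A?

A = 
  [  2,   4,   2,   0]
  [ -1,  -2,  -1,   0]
nullity(A) = 3

Row reduce:
R2 → R2 + (1/2)·R1
REF = 
  [  2,   4,   2,   0]
  [  0,   0,   0,   0]
Pivot columns: 1 → 1 pivot.
rank(A) = 1, so nullity(A) = 4 - 1 = 3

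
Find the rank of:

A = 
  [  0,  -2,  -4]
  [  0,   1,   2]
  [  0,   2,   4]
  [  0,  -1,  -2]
rank(A) = 1

Row reduce:
R2 → R2 + (1/2)·R1
R3 → R3 + (1)·R1
R4 → R4 - (1/2)·R1
REF = 
  [  0,  -2,  -4]
  [  0,   0,   0]
  [  0,   0,   0]
  [  0,   0,   0]
Pivot columns: 2 → 1 pivot.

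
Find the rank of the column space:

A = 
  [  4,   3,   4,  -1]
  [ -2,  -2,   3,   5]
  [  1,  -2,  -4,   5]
dim(Col(A)) = 3

Row reduce:
R2 → R2 + (1/2)·R1
R3 → R3 - (1/4)·R1
R3 → R3 - (11/2)·R2
REF = 
  [    4,     3,     4,    -1]
  [    0,  -1/2,     5,   9/2]
  [    0,     0, -65/2, -39/2]
Pivot columns: 1, 2, 3 → 3 pivots.
dim(Col(A)) = number of pivot columns = 3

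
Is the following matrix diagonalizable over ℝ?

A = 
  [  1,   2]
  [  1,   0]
Yes

tr(A) = 1, det(A) = -2
Characteristic polynomial: λ² - tr(A)λ + det(A) = λ² - λ - 2
λ² - λ - 2 = (λ + 1)(λ - 2)
Eigenvalues: 2, -1
λ=-1: alg. mult. = 1, geom. mult. = 2 - rank(A - (-1)I) = 2 - 1 = 1
λ=2: alg. mult. = 1, geom. mult. = 2 - rank(A - (2)I) = 2 - 1 = 1
Sum of geometric multiplicities equals n, so A has n independent eigenvectors.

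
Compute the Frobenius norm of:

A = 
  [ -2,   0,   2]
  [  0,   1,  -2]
||A||_F = 3.606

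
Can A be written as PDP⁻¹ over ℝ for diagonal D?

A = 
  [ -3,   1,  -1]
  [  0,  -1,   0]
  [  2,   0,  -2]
No

Characteristic polynomial: det(λI - A) = λ³ + 6λ² + 13λ + 8
Testing integer divisors of the constant term: p(-1) = 0, so (λ + 1) is a factor:
p(λ) = (λ + 1)(λ² + 5λ + 8)
λ² + 5λ + 8 = 0  ⇒  λ = (-5 ± √((5)² - 4·(8)))/2 = (-5 ± √(-7))/2
  = (-5 + i√7)/2,  (-5 - i√7)/2
Eigenvalues: -1, (-5 + i√7)/2, (-5 - i√7)/2  (≈ -1, -2.5 + 1.323i, -2.5 - 1.323i)
Has complex eigenvalues (not diagonalizable over ℝ).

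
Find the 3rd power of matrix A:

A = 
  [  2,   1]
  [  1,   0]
A^3 = 
  [ 12,   5]
  [  5,   2]

A² = A·A:
A²[1,1] = (2)(2) + (1)(1) = 5
A²[1,2] = (2)(1) + (1)(0) = 2
A²[2,1] = (1)(2) + (0)(1) = 2
A²[2,2] = (1)(1) + (0)(0) = 1
A² = 
  [  5,   2]
  [  2,   1]

A^3 = A^2·A:
A^3[1,1] = (5)(2) + (2)(1) = 12
A^3[1,2] = (5)(1) + (2)(0) = 5
A^3[2,1] = (2)(2) + (1)(1) = 5
A^3[2,2] = (2)(1) + (1)(0) = 2
A^3 = 
  [ 12,   5]
  [  5,   2]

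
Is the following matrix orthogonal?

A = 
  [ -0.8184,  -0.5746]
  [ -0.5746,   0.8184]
Yes

AᵀA = 
  [  0.9999,   0]
  [  0,   0.9999]
≈ I (equal to I up to the 4-dp rounding of the entries)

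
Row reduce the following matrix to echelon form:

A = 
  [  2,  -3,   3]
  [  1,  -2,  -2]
Row operations:
R2 → R2 - (1/2)·R1

Resulting echelon form:
REF = 
  [   2,   -3,    3]
  [   0, -1/2, -7/2]

Rank = 2 (number of non-zero pivot rows).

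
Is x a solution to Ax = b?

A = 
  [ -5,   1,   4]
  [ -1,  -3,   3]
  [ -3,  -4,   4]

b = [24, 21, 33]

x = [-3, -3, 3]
Yes

Ax = [24, 21, 33] = b ✓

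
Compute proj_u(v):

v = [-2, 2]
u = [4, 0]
proj_u(v) = [-2, 0]

v·u = (-2)(4) + (2)(0) = -8
u·u = (4)² + (0)² = 16
proj_u(v) = (v·u / u·u) × u = (-8/16) × u = (-1/2) × u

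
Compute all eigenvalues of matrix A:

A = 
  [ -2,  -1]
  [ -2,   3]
tr(A) = 1, det(A) = -8
Characteristic polynomial: λ² - tr(A)λ + det(A) = λ² - λ - 8
λ² - λ - 8 = 0  ⇒  λ = (1 ± √((-1)² - 4·(-8)))/2 = (1 ± √(33))/2
  = (1 + √33)/2,  (1 - √33)/2

λ = (1 + √33)/2, (1 - √33)/2  (≈ 3.372, -2.372)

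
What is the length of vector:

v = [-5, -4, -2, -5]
8.367

||v||₂ = √((-5)² + (-4)² + (-2)² + (-5)²) = √70 = 8.367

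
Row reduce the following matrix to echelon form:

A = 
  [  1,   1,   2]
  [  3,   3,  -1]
Row operations:
R2 → R2 - (3)·R1

Resulting echelon form:
REF = 
  [  1,   1,   2]
  [  0,   0,  -7]

Rank = 2 (number of non-zero pivot rows).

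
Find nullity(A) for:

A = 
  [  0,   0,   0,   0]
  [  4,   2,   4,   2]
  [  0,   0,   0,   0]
nullity(A) = 3

Row reduce:
Swap R1 ↔ R2
REF = 
  [  4,   2,   4,   2]
  [  0,   0,   0,   0]
  [  0,   0,   0,   0]
Pivot columns: 1 → 1 pivot.
rank(A) = 1, so nullity(A) = 4 - 1 = 3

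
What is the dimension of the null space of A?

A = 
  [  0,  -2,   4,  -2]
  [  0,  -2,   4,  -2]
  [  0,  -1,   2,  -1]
nullity(A) = 3

Row reduce:
R2 → R2 - (1)·R1
R3 → R3 - (1/2)·R1
REF = 
  [  0,  -2,   4,  -2]
  [  0,   0,   0,   0]
  [  0,   0,   0,   0]
Pivot columns: 2 → 1 pivot.
rank(A) = 1, so nullity(A) = 4 - 1 = 3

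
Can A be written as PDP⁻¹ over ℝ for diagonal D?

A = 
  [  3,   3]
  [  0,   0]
Yes

tr(A) = 3, det(A) = 0
Characteristic polynomial: λ² - tr(A)λ + det(A) = λ² - 3λ
λ² - 3λ = λ(λ - 3)
Eigenvalues: 3, 0
λ=0: alg. mult. = 1, geom. mult. = 2 - rank(A - (0)I) = 2 - 1 = 1
λ=3: alg. mult. = 1, geom. mult. = 2 - rank(A - (3)I) = 2 - 1 = 1
Sum of geometric multiplicities equals n, so A has n independent eigenvectors.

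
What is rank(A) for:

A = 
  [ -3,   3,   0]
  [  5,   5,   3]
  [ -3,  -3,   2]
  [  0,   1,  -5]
rank(A) = 3

Row reduce:
R2 → R2 + (5/3)·R1
R3 → R3 - (1)·R1
R3 → R3 + (3/5)·R2
R4 → R4 - (1/10)·R2
R4 → R4 + (53/38)·R3
REF = 
  [  -3,    3,    0]
  [   0,   10,    3]
  [   0,    0, 19/5]
  [   0,    0,    0]
Pivot columns: 1, 2, 3 → 3 pivots.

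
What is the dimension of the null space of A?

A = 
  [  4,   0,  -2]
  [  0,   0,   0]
nullity(A) = 2

Row reduce:
(no row operations needed)
REF = 
  [  4,   0,  -2]
  [  0,   0,   0]
Pivot columns: 1 → 1 pivot.
rank(A) = 1, so nullity(A) = 3 - 1 = 2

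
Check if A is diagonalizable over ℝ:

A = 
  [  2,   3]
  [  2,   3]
Yes

tr(A) = 5, det(A) = 0
Characteristic polynomial: λ² - tr(A)λ + det(A) = λ² - 5λ
λ² - 5λ = λ(λ - 5)
Eigenvalues: 5, 0
λ=0: alg. mult. = 1, geom. mult. = 2 - rank(A - (0)I) = 2 - 1 = 1
λ=5: alg. mult. = 1, geom. mult. = 2 - rank(A - (5)I) = 2 - 1 = 1
Sum of geometric multiplicities equals n, so A has n independent eigenvectors.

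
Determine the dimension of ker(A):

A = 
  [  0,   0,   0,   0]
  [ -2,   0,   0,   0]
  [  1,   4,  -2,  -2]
nullity(A) = 2

Row reduce:
Swap R1 ↔ R2
R3 → R3 + (1/2)·R1
Swap R2 ↔ R3
REF = 
  [ -2,   0,   0,   0]
  [  0,   4,  -2,  -2]
  [  0,   0,   0,   0]
Pivot columns: 1, 2 → 2 pivots.
rank(A) = 2, so nullity(A) = 4 - 2 = 2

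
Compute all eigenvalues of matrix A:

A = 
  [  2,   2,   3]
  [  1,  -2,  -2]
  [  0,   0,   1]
Characteristic polynomial: det(λI - A) = λ³ - λ² - 6λ + 6
Testing integer divisors of the constant term: p(1) = 0, so (λ - 1) is a factor:
p(λ) = (λ - 1)(λ² - 6)
λ² - 6 = 0  ⇒  λ = (0 ± √((0)² - 4·(-6)))/2 = (0 ± √(24))/2
  = √6,  -√6

λ = 1, √6, -√6  (≈ 1, 2.449, -2.449)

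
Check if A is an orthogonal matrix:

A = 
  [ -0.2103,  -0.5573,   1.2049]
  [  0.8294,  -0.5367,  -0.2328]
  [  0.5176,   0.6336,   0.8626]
No

AᵀA = 
  [  1,   0,   0]
  [  0,   1.0001,   0]
  [  0,   0,   2.2501]
≠ I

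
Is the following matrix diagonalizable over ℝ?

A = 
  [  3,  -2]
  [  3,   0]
No

tr(A) = 3, det(A) = 6
Characteristic polynomial: λ² - tr(A)λ + det(A) = λ² - 3λ + 6
λ² - 3λ + 6 = 0  ⇒  λ = (3 ± √((-3)² - 4·(6)))/2 = (3 ± √(-15))/2
  = (3 + i√15)/2,  (3 - i√15)/2
Eigenvalues: (3 + i√15)/2, (3 - i√15)/2  (≈ 1.5 + 1.936i, 1.5 - 1.936i)
Has complex eigenvalues (not diagonalizable over ℝ).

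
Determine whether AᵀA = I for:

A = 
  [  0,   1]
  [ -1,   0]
Yes

AᵀA = 
  [  1,   0]
  [  0,   1]
= I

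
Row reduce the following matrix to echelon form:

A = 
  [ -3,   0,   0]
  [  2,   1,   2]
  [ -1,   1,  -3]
Row operations:
R2 → R2 + (2/3)·R1
R3 → R3 - (1/3)·R1
R3 → R3 - (1)·R2

Resulting echelon form:
REF = 
  [ -3,   0,   0]
  [  0,   1,   2]
  [  0,   0,  -5]

Rank = 3 (number of non-zero pivot rows).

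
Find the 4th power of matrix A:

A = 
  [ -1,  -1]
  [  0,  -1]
A² = A·A:
A²[1,1] = (-1)(-1) + (-1)(0) = 1
A²[1,2] = (-1)(-1) + (-1)(-1) = 2
A²[2,1] = (0)(-1) + (-1)(0) = 0
A²[2,2] = (0)(-1) + (-1)(-1) = 1
A² = 
  [  1,   2]
  [  0,   1]

A^3 = A^2·A:
A^3[1,1] = (1)(-1) + (2)(0) = -1
A^3[1,2] = (1)(-1) + (2)(-1) = -3
A^3[2,1] = (0)(-1) + (1)(0) = 0
A^3[2,2] = (0)(-1) + (1)(-1) = -1
A^3 = 
  [ -1,  -3]
  [  0,  -1]

A^4 = A^3·A:
A^4[1,1] = (-1)(-1) + (-3)(0) = 1
A^4[1,2] = (-1)(-1) + (-3)(-1) = 4
A^4[2,1] = (0)(-1) + (-1)(0) = 0
A^4[2,2] = (0)(-1) + (-1)(-1) = 1
A^4 = 
  [  1,   4]
  [  0,   1]

Therefore
A^4 = 
  [  1,   4]
  [  0,   1]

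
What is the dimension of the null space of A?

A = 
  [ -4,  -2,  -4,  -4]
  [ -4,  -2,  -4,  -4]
nullity(A) = 3

Row reduce:
R2 → R2 - (1)·R1
REF = 
  [ -4,  -2,  -4,  -4]
  [  0,   0,   0,   0]
Pivot columns: 1 → 1 pivot.
rank(A) = 1, so nullity(A) = 4 - 1 = 3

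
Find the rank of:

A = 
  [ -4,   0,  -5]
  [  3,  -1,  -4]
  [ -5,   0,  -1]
Row reduce:
R2 → R2 + (3/4)·R1
R3 → R3 - (5/4)·R1
REF = 
  [   -4,     0,    -5]
  [    0,    -1, -31/4]
  [    0,     0,  21/4]
Pivot columns: 1, 2, 3 → 3 pivots.

rank(A) = 3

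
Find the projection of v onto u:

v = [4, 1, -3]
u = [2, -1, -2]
v·u = (4)(2) + (1)(-1) + (-3)(-2) = 13
u·u = (2)² + (-1)² + (-2)² = 9
proj_u(v) = (v·u / u·u) × u = (13/9) × u

proj_u(v) = [26/9, -13/9, -26/9]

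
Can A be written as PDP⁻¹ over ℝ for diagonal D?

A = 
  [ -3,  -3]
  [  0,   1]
Yes

tr(A) = -2, det(A) = -3
Characteristic polynomial: λ² - tr(A)λ + det(A) = λ² + 2λ - 3
λ² + 2λ - 3 = (λ + 3)(λ - 1)
Eigenvalues: 1, -3
λ=-3: alg. mult. = 1, geom. mult. = 2 - rank(A - (-3)I) = 2 - 1 = 1
λ=1: alg. mult. = 1, geom. mult. = 2 - rank(A - (1)I) = 2 - 1 = 1
Sum of geometric multiplicities equals n, so A has n independent eigenvectors.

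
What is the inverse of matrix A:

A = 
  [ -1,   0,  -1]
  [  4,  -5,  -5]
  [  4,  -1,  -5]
det(A) = (-1)·((-5)(-5) - (-5)(-1)) - (0)·((4)(-5) - (-5)(4)) + (-1)·((4)(-1) - (-5)(4))
  = (-1)(20) - (0)(0) + (-1)(16)
  = -36
det(A) = -36 ≠ 0, so A is invertible.

Cofactors Cᵢⱼ = (-1)ⁱ⁺ʲ·Mᵢⱼ:
C = 
  [ 20,   0,  16]
  [  1,   9,  -1]
  [ -5,  -9,   5]

adj(A) = Cᵀ:
adj(A) = 
  [ 20,   1,  -5]
  [  0,   9,  -9]
  [ 16,  -1,   5]

A⁻¹ = (-1/36) · adj(A):
A⁻¹ = 
  [ -5/9, -1/36,  5/36]
  [    0,  -1/4,   1/4]
  [ -4/9,  1/36, -5/36]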